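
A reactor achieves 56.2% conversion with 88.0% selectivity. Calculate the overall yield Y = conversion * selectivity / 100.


Overall yield = conversion (%) * selectivity (%) / 100
Conversion = 56.2%, Selectivity = 88.0%
Y = 56.2 * 88.0 / 100
= 49.456 %

49.456 %


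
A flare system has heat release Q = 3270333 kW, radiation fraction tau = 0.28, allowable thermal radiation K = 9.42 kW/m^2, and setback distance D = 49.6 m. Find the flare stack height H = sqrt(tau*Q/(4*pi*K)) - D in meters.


tau*Q/(4*pi*K) = 0.28 * 3270333 / (4 * pi * 9.42) = 7735.52
sqrt(7735.52) = 87.9518
H = 87.9518 - 49.6 = 38.35

38.35 m


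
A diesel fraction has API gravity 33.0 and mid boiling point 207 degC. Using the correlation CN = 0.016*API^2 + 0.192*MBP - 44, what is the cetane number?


CN = 0.016 * 33.0^2 + 0.192 * 207 - 44
CN = 17.424 + 39.744 - 44 = 13.168

13.168


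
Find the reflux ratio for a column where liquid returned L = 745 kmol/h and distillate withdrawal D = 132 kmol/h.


Reflux ratio definition: R = L / D (liquid returned / distillate withdrawn)
L = 745 kmol/h, D = 132 kmol/h
R = 745 / 132 = 5.644

5.644


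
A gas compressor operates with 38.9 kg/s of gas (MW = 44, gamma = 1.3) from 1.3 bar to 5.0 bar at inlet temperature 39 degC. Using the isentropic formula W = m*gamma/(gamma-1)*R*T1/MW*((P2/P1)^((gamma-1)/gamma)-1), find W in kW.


Isentropic work: W = m*(gamma/(gamma-1))*(R*T1/MW)*((P2/P1)^((gamma-1)/gamma) - 1)
T1 = 39 + 273.15 = 312.15 K
Pressure ratio = 5.0 / 1.3 = 3.84615
Exponent = (1.3 - 1)/1.3 = 0.230769
(P2/P1)^exp - 1 = 3.84615^0.230769 - 1 = 0.364602
W = 38.9 * 1.3 / 0.3 * 8.314 * 312.15 / 44 * 0.364602 = 3625

3625 kW


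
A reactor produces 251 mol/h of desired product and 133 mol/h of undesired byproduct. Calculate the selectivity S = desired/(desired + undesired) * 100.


Selectivity = desired / (desired + undesired) * 100
Total products = 251 + 133 = 384 mol/h
S = 251 / 384 * 100
= 0.6536 * 100
= 65.36 %

65.36 %


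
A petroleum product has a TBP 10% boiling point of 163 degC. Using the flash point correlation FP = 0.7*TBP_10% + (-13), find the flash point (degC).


FP = 0.7 * 163 + (-13) = 101.1

101.1 degC


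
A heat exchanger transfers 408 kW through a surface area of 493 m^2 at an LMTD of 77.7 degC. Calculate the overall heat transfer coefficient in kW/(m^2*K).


From Q = U*A*LMTD, U = Q / (A * LMTD)
U = 408 / (493 * 77.7) = 408 / 38306.1 = 0.01065

0.01065 kW/(m^2*K)


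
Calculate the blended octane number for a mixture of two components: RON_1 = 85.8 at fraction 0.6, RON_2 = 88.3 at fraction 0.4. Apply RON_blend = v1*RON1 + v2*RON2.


Linear blending: RON_blend = sum(vi * RONi)
Contribution 1: 0.6 * 85.8 = 51.48
Contribution 2: 0.4 * 88.3 = 35.32
RON_blend = 51.48 + 35.32 = 86.8

86.8


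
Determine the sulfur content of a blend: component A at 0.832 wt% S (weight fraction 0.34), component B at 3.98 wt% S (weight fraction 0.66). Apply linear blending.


Linear sulfur blending: S_blend = x1*S1 + x2*S2
Contribution 1: 0.34 * 0.832 = 0.28288 wt%
Contribution 2: 0.66 * 3.98 = 2.6268 wt%
S_blend = 0.28288 + 2.6268 = 2.90968

2.90968 wt%


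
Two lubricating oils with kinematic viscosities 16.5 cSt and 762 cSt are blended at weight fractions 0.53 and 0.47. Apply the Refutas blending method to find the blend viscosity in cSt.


Refutas method: VBN_i = 14.534*ln(ln(visc_i + 0.8)) + 10.975, blended linearly by mass fraction; since VBN is linear in VBI_i = ln(ln(visc_i + 0.8)) and the fractions sum to 1, blend VBI directly: visc = exp(exp(VBI_blend)) - 0.8
VBI_1 = ln(ln(16.5 + 0.8)) = 1.04757
VBI_2 = ln(ln(762 + 0.8)) = 1.89266
VBI_blend = 0.53 * 1.04757 + 0.47 * 1.89266 = 1.44476
visc_blend = exp(exp(1.44476)) - 0.8 = 68.67

68.67 cSt


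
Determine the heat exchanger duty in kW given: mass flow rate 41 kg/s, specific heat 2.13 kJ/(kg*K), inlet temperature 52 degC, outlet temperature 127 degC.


Q = m_dot * cp * delta_T
delta_T = 127 - 52 = 75 K
Q = 41 * 2.13 * 75
= 87.33 * 75
= 6549.75 kW

6549.75 kW


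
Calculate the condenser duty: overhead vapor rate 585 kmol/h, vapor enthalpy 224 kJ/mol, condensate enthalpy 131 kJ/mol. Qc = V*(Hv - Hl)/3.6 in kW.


Qc = 585 * (224 - 131) / 3.6 = 585 * 93 / 3.6 = 15110

15110 kW


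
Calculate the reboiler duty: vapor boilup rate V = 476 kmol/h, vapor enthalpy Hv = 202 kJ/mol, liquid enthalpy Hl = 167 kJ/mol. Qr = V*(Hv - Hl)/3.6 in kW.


Qr = 476 * (202 - 167) / 3.6 = 476 * 35 / 3.6 = 4628

4628 kW


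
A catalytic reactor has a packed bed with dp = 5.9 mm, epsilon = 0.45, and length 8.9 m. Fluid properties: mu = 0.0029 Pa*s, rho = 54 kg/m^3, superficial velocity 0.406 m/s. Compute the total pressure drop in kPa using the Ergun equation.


dp = 5.9 mm = 0.0059 m
Viscous term = 150*0.0029*0.406*(1-0.45)^2 / (0.0059^2*0.45^3) = 16842.2
Inertial term = 1.75*54*0.406^2*(1-0.45) / (0.0059*0.45^3) = 15935.2
dP/L = 16842.2 + 15935.2 = 32777.4 Pa/m
dP = 32777.4 * 8.9 / 1000 = 291.7 kPa

291.7 kPa


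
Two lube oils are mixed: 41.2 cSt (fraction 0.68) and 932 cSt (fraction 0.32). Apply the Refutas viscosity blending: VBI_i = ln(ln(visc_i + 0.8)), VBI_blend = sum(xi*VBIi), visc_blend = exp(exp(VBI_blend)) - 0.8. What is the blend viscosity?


Refutas method: VBN_i = 14.534*ln(ln(visc_i + 0.8)) + 10.975, blended linearly by mass fraction; since VBN is linear in VBI_i = ln(ln(visc_i + 0.8)) and the fractions sum to 1, blend VBI directly: visc = exp(exp(VBI_blend)) - 0.8
VBI_1 = ln(ln(41.2 + 0.8)) = 1.31846
VBI_2 = ln(ln(932 + 0.8)) = 1.92252
VBI_blend = 0.68 * 1.31846 + 0.32 * 1.92252 = 1.51176
visc_blend = exp(exp(1.51176)) - 0.8 = 92.40

92.40 cSt


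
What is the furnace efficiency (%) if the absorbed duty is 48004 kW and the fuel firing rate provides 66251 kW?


Furnace efficiency = Q_absorbed / Q_fuel * 100
= 48004 / 66251 * 100 = 72.46

72.46 %


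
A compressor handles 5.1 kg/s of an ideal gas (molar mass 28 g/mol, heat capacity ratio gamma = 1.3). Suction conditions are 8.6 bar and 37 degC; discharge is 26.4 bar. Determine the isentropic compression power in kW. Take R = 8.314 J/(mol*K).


Isentropic work: W = m*(gamma/(gamma-1))*(R*T1/MW)*((P2/P1)^((gamma-1)/gamma) - 1)
T1 = 37 + 273.15 = 310.15 K
Pressure ratio = 26.4 / 8.6 = 3.06977
Exponent = (1.3 - 1)/1.3 = 0.230769
(P2/P1)^exp - 1 = 3.06977^0.230769 - 1 = 0.295415
W = 5.1 * 1.3 / 0.3 * 8.314 * 310.15 / 28 * 0.295415 = 601.2

601.2 kW


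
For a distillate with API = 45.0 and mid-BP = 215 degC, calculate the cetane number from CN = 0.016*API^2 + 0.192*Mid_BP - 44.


CN = 0.016 * 45.0^2 + 0.192 * 215 - 44
CN = 32.4 + 41.28 - 44 = 29.68

29.68


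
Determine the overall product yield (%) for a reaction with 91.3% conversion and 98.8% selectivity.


Overall yield = conversion (%) * selectivity (%) / 100
Conversion = 91.3%, Selectivity = 98.8%
Y = 91.3 * 98.8 / 100
= 90.2044 %

90.2044 %


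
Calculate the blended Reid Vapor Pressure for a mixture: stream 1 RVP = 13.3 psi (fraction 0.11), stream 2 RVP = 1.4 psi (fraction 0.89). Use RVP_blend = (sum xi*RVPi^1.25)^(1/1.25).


Chevron index: RVP_blend = (sum xi*RVPi^1.25)^(1/1.25)
RVP^1.25 terms: 0.11 * 13.3^1.25 + 0.89 * 1.4^1.25 = 4.14922
RVP_blend = 4.14922^(1/1.25) = 3.122

3.122 psi


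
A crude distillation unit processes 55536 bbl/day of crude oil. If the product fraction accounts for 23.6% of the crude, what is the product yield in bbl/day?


Crude throughput = 55536 bbl/day
Fraction yield = 23.6%
yield = throughput * fraction / 100
yield = 55536 * 23.6 / 100 = 13106.496

13106.496 bbl/day


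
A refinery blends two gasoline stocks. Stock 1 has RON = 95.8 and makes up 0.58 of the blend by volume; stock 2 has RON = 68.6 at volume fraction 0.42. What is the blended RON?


Linear blending: RON_blend = sum(vi * RONi)
Contribution 1: 0.58 * 95.8 = 55.564
Contribution 2: 0.42 * 68.6 = 28.812
RON_blend = 55.564 + 28.812 = 84.376

84.376


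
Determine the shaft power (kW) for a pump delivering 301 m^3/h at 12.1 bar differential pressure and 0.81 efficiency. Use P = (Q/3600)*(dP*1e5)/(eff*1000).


Q = 301 / 3600 = 0.0836111 m^3/s
P = 0.0836111 * (12.1 * 1e5) / 0.81 / 1000 = 124.9

124.9 kW


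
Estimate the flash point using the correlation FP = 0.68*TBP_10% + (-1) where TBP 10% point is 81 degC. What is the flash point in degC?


FP = 0.68 * 81 + (-1) = 54.08

54.08 degC


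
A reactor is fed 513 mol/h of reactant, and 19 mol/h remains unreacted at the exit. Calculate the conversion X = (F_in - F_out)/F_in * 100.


X = (F_in - F_out) / F_in * 100
Moles reacted = 513 - 19 = 494
X = 494 / 513 * 100
= 0.9630 * 100
= 96.30 %

96.30 %


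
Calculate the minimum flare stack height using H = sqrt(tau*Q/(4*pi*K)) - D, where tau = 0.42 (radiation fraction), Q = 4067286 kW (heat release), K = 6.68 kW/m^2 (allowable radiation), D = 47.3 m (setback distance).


tau*Q/(4*pi*K) = 0.42 * 4067286 / (4 * pi * 6.68) = 20350.2
sqrt(20350.2) = 142.654
H = 142.654 - 47.3 = 95.35

95.35 m


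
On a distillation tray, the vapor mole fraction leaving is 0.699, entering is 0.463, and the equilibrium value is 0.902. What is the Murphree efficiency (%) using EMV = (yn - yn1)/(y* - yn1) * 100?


Murphree vapor efficiency: EMV = (y_n - y_(n-1)) / (y*_n - y_(n-1)) * 100
EMV = (0.699 - 0.463) / (0.902 - 0.463) * 100 = 0.236 / 0.439 * 100 = 53.76

53.76 %


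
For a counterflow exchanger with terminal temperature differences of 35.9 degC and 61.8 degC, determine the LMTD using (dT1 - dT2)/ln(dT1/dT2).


LMTD = (dT1 - dT2) / ln(dT1/dT2)
= (35.9 - 61.8) / ln(35.9 / 61.8) = -25.9 / -0.543166 = 47.68

47.68 degC


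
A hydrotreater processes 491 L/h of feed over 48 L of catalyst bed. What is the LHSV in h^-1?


LHSV = volumetric feed rate / catalyst volume
= 491 L/h / 48 L
= 10.23 h^-1

10.23 h^-1


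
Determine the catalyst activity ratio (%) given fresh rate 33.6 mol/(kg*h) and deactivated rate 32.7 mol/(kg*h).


Activity (%) = (rate_used / rate_fresh) * 100
rate_used = 32.7, rate_fresh = 33.6
= (32.7 / 33.6) * 100
= 0.9732 * 100 = 97.32

97.32 %


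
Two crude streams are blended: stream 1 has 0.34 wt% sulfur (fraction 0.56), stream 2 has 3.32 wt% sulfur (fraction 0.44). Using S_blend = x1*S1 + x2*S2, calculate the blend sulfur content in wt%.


Linear sulfur blending: S_blend = x1*S1 + x2*S2
Contribution 1: 0.56 * 0.34 = 0.1904 wt%
Contribution 2: 0.44 * 3.32 = 1.4608 wt%
S_blend = 0.1904 + 1.4608 = 1.6512

1.6512 wt%


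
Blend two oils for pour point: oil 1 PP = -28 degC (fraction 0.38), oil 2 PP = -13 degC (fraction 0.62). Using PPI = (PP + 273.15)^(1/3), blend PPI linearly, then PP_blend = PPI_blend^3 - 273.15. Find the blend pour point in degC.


PPI_1 = (-28 + 273.15)^(1/3) = 6.258601
PPI_2 = (-13 + 273.15)^(1/3) = 6.383731
PPI_blend = 0.38 * 6.258601 + 0.62 * 6.383731 = 6.336182
PP_blend = 6.336182^3 - 273.15 = 254.38 - 273.15 = -18.77

-18.77 degC


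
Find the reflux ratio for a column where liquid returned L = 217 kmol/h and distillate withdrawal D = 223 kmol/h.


Reflux ratio definition: R = L / D (liquid returned / distillate withdrawn)
L = 217 kmol/h, D = 223 kmol/h
R = 217 / 223 = 0.9731

0.9731


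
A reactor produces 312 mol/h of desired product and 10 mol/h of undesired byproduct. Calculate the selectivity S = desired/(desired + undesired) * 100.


Selectivity = desired / (desired + undesired) * 100
Total products = 312 + 10 = 322 mol/h
S = 312 / 322 * 100
= 0.9689 * 100
= 96.89 %

96.89 %


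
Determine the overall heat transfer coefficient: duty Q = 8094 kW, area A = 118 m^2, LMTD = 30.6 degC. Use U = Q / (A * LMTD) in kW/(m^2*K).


From Q = U*A*LMTD, U = Q / (A * LMTD)
U = 8094 / (118 * 30.6) = 8094 / 3610.8 = 2.242

2.242 kW/(m^2*K)


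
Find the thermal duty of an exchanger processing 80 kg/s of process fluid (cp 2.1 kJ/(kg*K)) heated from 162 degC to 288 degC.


Q = m_dot * cp * delta_T
delta_T = 288 - 162 = 126 K
Q = 80 * 2.1 * 126
= 168 * 126
= 21168 kW

21168 kW


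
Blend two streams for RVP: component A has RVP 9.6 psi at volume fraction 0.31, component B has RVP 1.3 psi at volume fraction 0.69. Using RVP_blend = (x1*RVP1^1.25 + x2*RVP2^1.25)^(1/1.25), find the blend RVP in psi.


Chevron index: RVP_blend = (sum xi*RVPi^1.25)^(1/1.25)
RVP^1.25 terms: 0.31 * 9.6^1.25 + 0.69 * 1.3^1.25 = 6.19623
RVP_blend = 6.19623^(1/1.25) = 4.302

4.302 psi


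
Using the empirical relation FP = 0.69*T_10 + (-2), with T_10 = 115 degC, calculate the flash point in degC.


FP = 0.69 * 115 + (-2) = 77.35

77.35 degC


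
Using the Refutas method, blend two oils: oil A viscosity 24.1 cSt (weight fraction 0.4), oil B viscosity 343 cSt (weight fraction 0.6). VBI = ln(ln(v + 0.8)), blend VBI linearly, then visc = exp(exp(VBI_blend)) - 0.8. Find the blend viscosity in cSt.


Refutas method: VBN_i = 14.534*ln(ln(visc_i + 0.8)) + 10.975, blended linearly by mass fraction; since VBN is linear in VBI_i = ln(ln(visc_i + 0.8)) and the fractions sum to 1, blend VBI directly: visc = exp(exp(VBI_blend)) - 0.8
VBI_1 = ln(ln(24.1 + 0.8)) = 1.16779
VBI_2 = ln(ln(343 + 0.8)) = 1.76474
VBI_blend = 0.4 * 1.16779 + 0.6 * 1.76474 = 1.52596
visc_blend = exp(exp(1.52596)) - 0.8 = 98.64

98.64 cSt


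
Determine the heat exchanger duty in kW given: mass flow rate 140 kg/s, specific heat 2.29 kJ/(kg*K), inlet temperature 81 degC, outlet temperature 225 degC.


Q = m_dot * cp * delta_T
delta_T = 225 - 81 = 144 K
Q = 140 * 2.29 * 144
= 320.6 * 144
= 46166.4 kW

46166.4 kW


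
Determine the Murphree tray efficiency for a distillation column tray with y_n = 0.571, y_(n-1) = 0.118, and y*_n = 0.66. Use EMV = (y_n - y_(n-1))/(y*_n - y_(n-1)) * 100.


Murphree vapor efficiency: EMV = (y_n - y_(n-1)) / (y*_n - y_(n-1)) * 100
EMV = (0.571 - 0.118) / (0.66 - 0.118) * 100 = 0.453 / 0.542 * 100 = 83.58

83.58 %


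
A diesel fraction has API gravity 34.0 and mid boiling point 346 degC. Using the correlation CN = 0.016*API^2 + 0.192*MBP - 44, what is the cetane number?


CN = 0.016 * 34.0^2 + 0.192 * 346 - 44
CN = 18.496 + 66.432 - 44 = 40.928

40.928


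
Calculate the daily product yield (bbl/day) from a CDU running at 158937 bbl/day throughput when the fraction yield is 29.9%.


Crude throughput = 158937 bbl/day
Fraction yield = 29.9%
yield = throughput * fraction / 100
yield = 158937 * 29.9 / 100 = 47522.163

47522.163 bbl/day


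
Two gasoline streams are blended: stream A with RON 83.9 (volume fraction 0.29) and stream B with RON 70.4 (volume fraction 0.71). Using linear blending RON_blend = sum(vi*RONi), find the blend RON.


Linear blending: RON_blend = sum(vi * RONi)
Contribution 1: 0.29 * 83.9 = 24.331
Contribution 2: 0.71 * 70.4 = 49.984
RON_blend = 24.331 + 49.984 = 74.315

74.315


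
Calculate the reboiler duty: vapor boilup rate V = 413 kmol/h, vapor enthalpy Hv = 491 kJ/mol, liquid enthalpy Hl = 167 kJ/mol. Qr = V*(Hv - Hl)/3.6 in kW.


Qr = 413 * (491 - 167) / 3.6 = 413 * 324 / 3.6 = 37170

37170 kW


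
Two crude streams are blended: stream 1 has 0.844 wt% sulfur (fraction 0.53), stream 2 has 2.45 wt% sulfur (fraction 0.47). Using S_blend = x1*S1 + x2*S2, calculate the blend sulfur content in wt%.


Linear sulfur blending: S_blend = x1*S1 + x2*S2
Contribution 1: 0.53 * 0.844 = 0.44732 wt%
Contribution 2: 0.47 * 2.45 = 1.1515 wt%
S_blend = 0.44732 + 1.1515 = 1.59882

1.59882 wt%


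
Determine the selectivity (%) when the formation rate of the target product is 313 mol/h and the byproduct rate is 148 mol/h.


Selectivity = desired / (desired + undesired) * 100
Total products = 313 + 148 = 461 mol/h
S = 313 / 461 * 100
= 0.6790 * 100
= 67.90 %

67.90 %


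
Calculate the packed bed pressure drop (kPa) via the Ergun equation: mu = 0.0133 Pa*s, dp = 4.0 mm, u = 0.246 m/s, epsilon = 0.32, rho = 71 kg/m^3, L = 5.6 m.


dp = 4.0 mm = 0.004 m
Viscous term = 150*0.0133*0.246*(1-0.32)^2 / (0.004^2*0.32^3) = 432839
Inertial term = 1.75*71*0.246^2*(1-0.32) / (0.004*0.32^3) = 39009.1
dP/L = 432839 + 39009.1 = 471848 Pa/m
dP = 471848 * 5.6 / 1000 = 2642 kPa

2642 kPa


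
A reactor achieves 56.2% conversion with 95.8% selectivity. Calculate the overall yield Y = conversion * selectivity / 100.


Overall yield = conversion (%) * selectivity (%) / 100
Conversion = 56.2%, Selectivity = 95.8%
Y = 56.2 * 95.8 / 100
= 53.8396 %

53.8396 %


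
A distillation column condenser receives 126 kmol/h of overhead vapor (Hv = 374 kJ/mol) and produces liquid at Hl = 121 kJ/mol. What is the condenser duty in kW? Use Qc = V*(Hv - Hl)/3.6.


Qc = 126 * (374 - 121) / 3.6 = 126 * 253 / 3.6 = 8855

8855 kW


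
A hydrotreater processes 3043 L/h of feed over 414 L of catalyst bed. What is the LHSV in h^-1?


LHSV = volumetric feed rate / catalyst volume
= 3043 L/h / 414 L
= 7.350 h^-1

7.350 h^-1


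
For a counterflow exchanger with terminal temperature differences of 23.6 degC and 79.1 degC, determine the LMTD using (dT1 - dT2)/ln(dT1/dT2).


LMTD = (dT1 - dT2) / ln(dT1/dT2)
= (23.6 - 79.1) / ln(23.6 / 79.1) = -55.5 / -1.20947 = 45.89

45.89 degC


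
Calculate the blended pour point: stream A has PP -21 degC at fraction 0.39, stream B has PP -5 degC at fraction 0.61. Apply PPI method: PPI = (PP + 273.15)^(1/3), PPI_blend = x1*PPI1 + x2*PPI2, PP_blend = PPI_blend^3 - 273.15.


PPI_1 = (-21 + 273.15)^(1/3) = 6.317613
PPI_2 = (-5 + 273.15)^(1/3) = 6.448508
PPI_blend = 0.39 * 6.317613 + 0.61 * 6.448508 = 6.397459
PP_blend = 6.397459^3 - 273.15 = 261.8319 - 273.15 = -11.32

-11.32 degC


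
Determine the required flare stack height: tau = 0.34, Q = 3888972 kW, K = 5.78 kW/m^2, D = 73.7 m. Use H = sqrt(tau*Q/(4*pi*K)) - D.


tau*Q/(4*pi*K) = 0.34 * 3888972 / (4 * pi * 5.78) = 18204.4
sqrt(18204.4) = 134.924
H = 134.924 - 73.7 = 61.22

61.22 m


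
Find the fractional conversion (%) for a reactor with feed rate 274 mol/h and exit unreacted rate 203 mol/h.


X = (F_in - F_out) / F_in * 100
Moles reacted = 274 - 203 = 71
X = 71 / 274 * 100
= 0.2591 * 100
= 25.91 %

25.91 %


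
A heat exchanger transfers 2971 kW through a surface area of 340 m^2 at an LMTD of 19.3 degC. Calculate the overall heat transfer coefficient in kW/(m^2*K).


From Q = U*A*LMTD, U = Q / (A * LMTD)
U = 2971 / (340 * 19.3) = 2971 / 6562 = 0.4528

0.4528 kW/(m^2*K)


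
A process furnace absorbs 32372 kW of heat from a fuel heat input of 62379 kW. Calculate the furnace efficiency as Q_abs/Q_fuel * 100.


Furnace efficiency = Q_absorbed / Q_fuel * 100
= 32372 / 62379 * 100 = 51.90

51.90 %


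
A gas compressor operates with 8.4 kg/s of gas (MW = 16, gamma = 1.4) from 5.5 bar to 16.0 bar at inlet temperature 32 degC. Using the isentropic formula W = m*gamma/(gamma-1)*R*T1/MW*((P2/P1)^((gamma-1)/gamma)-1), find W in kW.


Isentropic work: W = m*(gamma/(gamma-1))*(R*T1/MW)*((P2/P1)^((gamma-1)/gamma) - 1)
T1 = 32 + 273.15 = 305.15 K
Pressure ratio = 16.0 / 5.5 = 2.90909
Exponent = (1.4 - 1)/1.4 = 0.285714
(P2/P1)^exp - 1 = 2.90909^0.285714 - 1 = 0.356757
W = 8.4 * 1.4 / 0.4 * 8.314 * 305.15 / 16 * 0.356757 = 1663

1663 kW


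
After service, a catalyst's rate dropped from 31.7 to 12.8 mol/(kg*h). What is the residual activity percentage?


Activity (%) = (rate_used / rate_fresh) * 100
rate_used = 12.8, rate_fresh = 31.7
= (12.8 / 31.7) * 100
= 0.4038 * 100 = 40.38

40.38 %


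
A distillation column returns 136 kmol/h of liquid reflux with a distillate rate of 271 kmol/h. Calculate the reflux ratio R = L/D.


Reflux ratio definition: R = L / D (liquid returned / distillate withdrawn)
L = 136 kmol/h, D = 271 kmol/h
R = 136 / 271 = 0.5018

0.5018


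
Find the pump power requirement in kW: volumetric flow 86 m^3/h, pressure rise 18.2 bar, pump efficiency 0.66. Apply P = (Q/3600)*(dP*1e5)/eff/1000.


Q = 86 / 3600 = 0.0238889 m^3/s
P = 0.0238889 * (18.2 * 1e5) / 0.66 / 1000 = 65.88

65.88 kW


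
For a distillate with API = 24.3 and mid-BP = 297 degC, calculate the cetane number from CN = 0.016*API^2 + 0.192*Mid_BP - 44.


CN = 0.016 * 24.3^2 + 0.192 * 297 - 44
CN = 9.44784 + 57.024 - 44 = 22.47184

22.47184


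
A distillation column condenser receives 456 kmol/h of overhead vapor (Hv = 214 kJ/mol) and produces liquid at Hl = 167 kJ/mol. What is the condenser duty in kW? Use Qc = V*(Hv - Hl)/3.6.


Qc = 456 * (214 - 167) / 3.6 = 456 * 47 / 3.6 = 5953

5953 kW


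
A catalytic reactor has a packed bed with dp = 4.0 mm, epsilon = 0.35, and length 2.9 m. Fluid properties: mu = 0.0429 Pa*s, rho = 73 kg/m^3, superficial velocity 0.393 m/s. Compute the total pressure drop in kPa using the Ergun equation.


dp = 4.0 mm = 0.004 m
Viscous term = 150*0.0429*0.393*(1-0.35)^2 / (0.004^2*0.35^3) = 1557560
Inertial term = 1.75*73*0.393^2*(1-0.35) / (0.004*0.35^3) = 74781.7
dP/L = 1557560 + 74781.7 = 1632340 Pa/m
dP = 1632340 * 2.9 / 1000 = 4734 kPa

4734 kPa


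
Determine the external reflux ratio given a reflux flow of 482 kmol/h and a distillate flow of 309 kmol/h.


Reflux ratio definition: R = L / D (liquid returned / distillate withdrawn)
L = 482 kmol/h, D = 309 kmol/h
R = 482 / 309 = 1.560

1.560


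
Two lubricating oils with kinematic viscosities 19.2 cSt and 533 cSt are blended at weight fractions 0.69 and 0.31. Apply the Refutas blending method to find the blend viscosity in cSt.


Refutas method: VBN_i = 14.534*ln(ln(visc_i + 0.8)) + 10.975, blended linearly by mass fraction; since VBN is linear in VBI_i = ln(ln(visc_i + 0.8)) and the fractions sum to 1, blend VBI directly: visc = exp(exp(VBI_blend)) - 0.8
VBI_1 = ln(ln(19.2 + 0.8)) = 1.09719
VBI_2 = ln(ln(533 + 0.8)) = 1.83737
VBI_blend = 0.69 * 1.09719 + 0.31 * 1.83737 = 1.32665
visc_blend = exp(exp(1.32665)) - 0.8 = 42.51

42.51 cSt


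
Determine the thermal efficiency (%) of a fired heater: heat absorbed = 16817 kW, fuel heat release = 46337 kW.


Furnace efficiency = Q_absorbed / Q_fuel * 100
= 16817 / 46337 * 100 = 36.29

36.29 %


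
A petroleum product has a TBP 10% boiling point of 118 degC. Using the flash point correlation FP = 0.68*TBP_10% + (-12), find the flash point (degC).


FP = 0.68 * 118 + (-12) = 68.24

68.24 degC


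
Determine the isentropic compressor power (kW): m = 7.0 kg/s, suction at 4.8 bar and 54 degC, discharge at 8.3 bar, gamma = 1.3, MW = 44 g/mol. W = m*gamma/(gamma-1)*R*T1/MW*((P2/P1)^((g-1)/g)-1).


Isentropic work: W = m*(gamma/(gamma-1))*(R*T1/MW)*((P2/P1)^((gamma-1)/gamma) - 1)
T1 = 54 + 273.15 = 327.15 K
Pressure ratio = 8.3 / 4.8 = 1.72917
Exponent = (1.3 - 1)/1.3 = 0.230769
(P2/P1)^exp - 1 = 1.72917^0.230769 - 1 = 0.134712
W = 7.0 * 1.3 / 0.3 * 8.314 * 327.15 / 44 * 0.134712 = 252.6

252.6 kW


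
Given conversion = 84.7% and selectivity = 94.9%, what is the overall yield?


Overall yield = conversion (%) * selectivity (%) / 100
Conversion = 84.7%, Selectivity = 94.9%
Y = 84.7 * 94.9 / 100
= 80.3803 %

80.3803 %


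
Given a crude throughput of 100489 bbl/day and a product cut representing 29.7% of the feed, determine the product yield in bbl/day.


Crude throughput = 100489 bbl/day
Fraction yield = 29.7%
yield = throughput * fraction / 100
yield = 100489 * 29.7 / 100 = 29845.233

29845.233 bbl/day


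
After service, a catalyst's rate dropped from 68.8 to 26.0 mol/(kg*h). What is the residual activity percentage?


Activity (%) = (rate_used / rate_fresh) * 100
rate_used = 26.0, rate_fresh = 68.8
= (26.0 / 68.8) * 100
= 0.3779 * 100 = 37.79

37.79 %


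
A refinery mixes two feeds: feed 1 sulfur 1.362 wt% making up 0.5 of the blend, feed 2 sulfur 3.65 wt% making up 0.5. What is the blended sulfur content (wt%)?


Linear sulfur blending: S_blend = x1*S1 + x2*S2
Contribution 1: 0.5 * 1.362 = 0.681 wt%
Contribution 2: 0.5 * 3.65 = 1.825 wt%
S_blend = 0.681 + 1.825 = 2.506

2.506 wt%


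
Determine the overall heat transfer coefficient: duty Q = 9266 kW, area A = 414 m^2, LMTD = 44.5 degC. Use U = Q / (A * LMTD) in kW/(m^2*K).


From Q = U*A*LMTD, U = Q / (A * LMTD)
U = 9266 / (414 * 44.5) = 9266 / 18423 = 0.5030

0.5030 kW/(m^2*K)


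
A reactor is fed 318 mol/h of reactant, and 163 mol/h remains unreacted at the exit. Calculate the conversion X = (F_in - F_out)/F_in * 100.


X = (F_in - F_out) / F_in * 100
Moles reacted = 318 - 163 = 155
X = 155 / 318 * 100
= 0.4874 * 100
= 48.74 %

48.74 %


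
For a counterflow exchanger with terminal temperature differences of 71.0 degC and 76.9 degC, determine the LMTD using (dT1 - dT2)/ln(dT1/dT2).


LMTD = (dT1 - dT2) / ln(dT1/dT2)
= (71.0 - 76.9) / ln(71.0 / 76.9) = -5.9 / -0.079826 = 73.91

73.91 degC


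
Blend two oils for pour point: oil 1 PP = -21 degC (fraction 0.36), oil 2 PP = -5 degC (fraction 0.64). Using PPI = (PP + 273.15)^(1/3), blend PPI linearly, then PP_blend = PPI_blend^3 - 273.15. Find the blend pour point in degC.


PPI_1 = (-21 + 273.15)^(1/3) = 6.317613
PPI_2 = (-5 + 273.15)^(1/3) = 6.448508
PPI_blend = 0.36 * 6.317613 + 0.64 * 6.448508 = 6.401386
PP_blend = 6.401386^3 - 273.15 = 262.3143 - 273.15 = -10.84

-10.84 degC


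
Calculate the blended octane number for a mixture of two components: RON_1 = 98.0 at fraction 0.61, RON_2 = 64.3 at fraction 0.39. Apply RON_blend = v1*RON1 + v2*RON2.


Linear blending: RON_blend = sum(vi * RONi)
Contribution 1: 0.61 * 98.0 = 59.78
Contribution 2: 0.39 * 64.3 = 25.077
RON_blend = 59.78 + 25.077 = 84.857

84.857


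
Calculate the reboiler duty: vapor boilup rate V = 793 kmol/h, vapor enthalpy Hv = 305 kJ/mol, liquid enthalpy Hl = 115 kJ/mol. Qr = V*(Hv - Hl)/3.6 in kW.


Qr = 793 * (305 - 115) / 3.6 = 793 * 190 / 3.6 = 41850

41850 kW


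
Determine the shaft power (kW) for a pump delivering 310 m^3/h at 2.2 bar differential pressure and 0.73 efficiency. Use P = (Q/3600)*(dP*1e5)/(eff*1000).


Q = 310 / 3600 = 0.0861111 m^3/s
P = 0.0861111 * (2.2 * 1e5) / 0.73 / 1000 = 25.95

25.95 kW


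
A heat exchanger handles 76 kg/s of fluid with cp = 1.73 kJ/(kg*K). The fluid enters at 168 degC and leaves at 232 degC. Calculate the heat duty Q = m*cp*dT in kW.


Q = m_dot * cp * delta_T
delta_T = 232 - 168 = 64 K
Q = 76 * 1.73 * 64
= 131.48 * 64
= 8414.72 kW

8414.72 kW


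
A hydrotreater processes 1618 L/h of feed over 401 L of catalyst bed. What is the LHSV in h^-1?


LHSV = volumetric feed rate / catalyst volume
= 1618 L/h / 401 L
= 4.035 h^-1

4.035 h^-1


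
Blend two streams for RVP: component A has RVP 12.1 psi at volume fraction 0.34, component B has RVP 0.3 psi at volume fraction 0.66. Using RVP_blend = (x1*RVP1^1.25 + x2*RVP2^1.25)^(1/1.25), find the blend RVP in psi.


Chevron index: RVP_blend = (sum xi*RVPi^1.25)^(1/1.25)
RVP^1.25 terms: 0.34 * 12.1^1.25 + 0.66 * 0.3^1.25 = 7.81946
RVP_blend = 7.81946^(1/1.25) = 5.183

5.183 psi


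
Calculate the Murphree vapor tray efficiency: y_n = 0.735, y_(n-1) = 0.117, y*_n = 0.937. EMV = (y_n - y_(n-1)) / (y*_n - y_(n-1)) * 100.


Murphree vapor efficiency: EMV = (y_n - y_(n-1)) / (y*_n - y_(n-1)) * 100
EMV = (0.735 - 0.117) / (0.937 - 0.117) * 100 = 0.618 / 0.82 * 100 = 75.37

75.37 %


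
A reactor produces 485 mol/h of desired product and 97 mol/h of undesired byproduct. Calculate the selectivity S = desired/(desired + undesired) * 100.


Selectivity = desired / (desired + undesired) * 100
Total products = 485 + 97 = 582 mol/h
S = 485 / 582 * 100
= 0.8333 * 100
= 83.33 %

83.33 %


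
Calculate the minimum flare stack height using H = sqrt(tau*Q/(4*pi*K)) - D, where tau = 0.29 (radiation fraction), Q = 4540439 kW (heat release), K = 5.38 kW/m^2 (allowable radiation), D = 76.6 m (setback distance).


tau*Q/(4*pi*K) = 0.29 * 4540439 / (4 * pi * 5.38) = 19476.2
sqrt(19476.2) = 139.557
H = 139.557 - 76.6 = 62.96

62.96 m


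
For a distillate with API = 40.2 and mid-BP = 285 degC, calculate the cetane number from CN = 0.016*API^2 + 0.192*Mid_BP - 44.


CN = 0.016 * 40.2^2 + 0.192 * 285 - 44
CN = 25.85664 + 54.72 - 44 = 36.57664

36.57664


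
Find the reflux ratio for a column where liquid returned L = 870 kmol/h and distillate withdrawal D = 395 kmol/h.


Reflux ratio definition: R = L / D (liquid returned / distillate withdrawn)
L = 870 kmol/h, D = 395 kmol/h
R = 870 / 395 = 2.203

2.203


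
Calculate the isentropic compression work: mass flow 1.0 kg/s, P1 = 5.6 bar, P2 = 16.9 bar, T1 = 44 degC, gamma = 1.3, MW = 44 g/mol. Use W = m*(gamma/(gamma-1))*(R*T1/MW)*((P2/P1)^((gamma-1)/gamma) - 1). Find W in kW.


Isentropic work: W = m*(gamma/(gamma-1))*(R*T1/MW)*((P2/P1)^((gamma-1)/gamma) - 1)
T1 = 44 + 273.15 = 317.15 K
Pressure ratio = 16.9 / 5.6 = 3.01786
Exponent = (1.3 - 1)/1.3 = 0.230769
(P2/P1)^exp - 1 = 3.01786^0.230769 - 1 = 0.290327
W = 1.0 * 1.3 / 0.3 * 8.314 * 317.15 / 44 * 0.290327 = 75.39

75.39 kW


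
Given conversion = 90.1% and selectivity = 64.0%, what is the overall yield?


Overall yield = conversion (%) * selectivity (%) / 100
Conversion = 90.1%, Selectivity = 64.0%
Y = 90.1 * 64.0 / 100
= 57.664 %

57.664 %


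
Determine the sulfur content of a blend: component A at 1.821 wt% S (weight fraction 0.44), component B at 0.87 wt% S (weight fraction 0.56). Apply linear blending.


Linear sulfur blending: S_blend = x1*S1 + x2*S2
Contribution 1: 0.44 * 1.821 = 0.80124 wt%
Contribution 2: 0.56 * 0.87 = 0.4872 wt%
S_blend = 0.80124 + 0.4872 = 1.28844

1.28844 wt%


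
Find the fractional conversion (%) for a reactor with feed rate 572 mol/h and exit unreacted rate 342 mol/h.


X = (F_in - F_out) / F_in * 100
Moles reacted = 572 - 342 = 230
X = 230 / 572 * 100
= 0.4021 * 100
= 40.21 %

40.21 %


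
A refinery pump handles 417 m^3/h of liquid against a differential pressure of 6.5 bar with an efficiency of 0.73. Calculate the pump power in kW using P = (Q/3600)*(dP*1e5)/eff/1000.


Q = 417 / 3600 = 0.115833 m^3/s
P = 0.115833 * (6.5 * 1e5) / 0.73 / 1000 = 103.1

103.1 kW


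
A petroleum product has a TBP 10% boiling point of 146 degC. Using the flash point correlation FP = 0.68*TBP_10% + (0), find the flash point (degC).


FP = 0.68 * 146 + (0) = 99.28

99.28 degC


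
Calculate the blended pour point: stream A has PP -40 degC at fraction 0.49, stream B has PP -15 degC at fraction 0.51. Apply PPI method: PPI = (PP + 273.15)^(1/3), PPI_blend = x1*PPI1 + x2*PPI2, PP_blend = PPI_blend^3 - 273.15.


PPI_1 = (-40 + 273.15)^(1/3) = 6.15477
PPI_2 = (-15 + 273.15)^(1/3) = 6.36733
PPI_blend = 0.49 * 6.15477 + 0.51 * 6.36733 = 6.263176
PP_blend = 6.263176^3 - 273.15 = 245.6879 - 273.15 = -27.46

-27.46 degC


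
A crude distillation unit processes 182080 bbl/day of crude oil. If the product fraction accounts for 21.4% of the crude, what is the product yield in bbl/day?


Crude throughput = 182080 bbl/day
Fraction yield = 21.4%
yield = throughput * fraction / 100
yield = 182080 * 21.4 / 100 = 38965.12

38965.12 bbl/day


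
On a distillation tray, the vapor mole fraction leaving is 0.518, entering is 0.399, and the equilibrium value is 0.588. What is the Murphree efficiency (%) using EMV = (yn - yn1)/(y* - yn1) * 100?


Murphree vapor efficiency: EMV = (y_n - y_(n-1)) / (y*_n - y_(n-1)) * 100
EMV = (0.518 - 0.399) / (0.588 - 0.399) * 100 = 0.119 / 0.189 * 100 = 62.96

62.96 %


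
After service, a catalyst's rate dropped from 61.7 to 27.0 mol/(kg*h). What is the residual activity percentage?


Activity (%) = (rate_used / rate_fresh) * 100
rate_used = 27.0, rate_fresh = 61.7
= (27.0 / 61.7) * 100
= 0.4376 * 100 = 43.76

43.76 %


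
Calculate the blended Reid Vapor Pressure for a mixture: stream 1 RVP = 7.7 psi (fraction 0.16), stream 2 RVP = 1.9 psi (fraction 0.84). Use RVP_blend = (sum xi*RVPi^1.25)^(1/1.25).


Chevron index: RVP_blend = (sum xi*RVPi^1.25)^(1/1.25)
RVP^1.25 terms: 0.16 * 7.7^1.25 + 0.84 * 1.9^1.25 = 3.92606
RVP_blend = 3.92606^(1/1.25) = 2.987

2.987 psi


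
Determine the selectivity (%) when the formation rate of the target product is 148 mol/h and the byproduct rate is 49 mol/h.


Selectivity = desired / (desired + undesired) * 100
Total products = 148 + 49 = 197 mol/h
S = 148 / 197 * 100
= 0.7513 * 100
= 75.13 %

75.13 %


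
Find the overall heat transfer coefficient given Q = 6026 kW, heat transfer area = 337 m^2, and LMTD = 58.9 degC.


From Q = U*A*LMTD, U = Q / (A * LMTD)
U = 6026 / (337 * 58.9) = 6026 / 19849.3 = 0.3036

0.3036 kW/(m^2*K)


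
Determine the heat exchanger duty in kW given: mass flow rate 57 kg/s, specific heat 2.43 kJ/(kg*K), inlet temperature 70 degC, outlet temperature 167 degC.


Q = m_dot * cp * delta_T
delta_T = 167 - 70 = 97 K
Q = 57 * 2.43 * 97
= 138.51 * 97
= 13435.47 kW

13435.47 kW


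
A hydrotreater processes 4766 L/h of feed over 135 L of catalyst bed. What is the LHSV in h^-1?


LHSV = volumetric feed rate / catalyst volume
= 4766 L/h / 135 L
= 35.30 h^-1

35.30 h^-1


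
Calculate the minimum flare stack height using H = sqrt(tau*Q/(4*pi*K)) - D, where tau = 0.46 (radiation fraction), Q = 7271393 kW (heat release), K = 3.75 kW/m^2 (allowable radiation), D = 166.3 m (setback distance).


tau*Q/(4*pi*K) = 0.46 * 7271393 / (4 * pi * 3.75) = 70979.7
sqrt(70979.7) = 266.42
H = 266.42 - 166.3 = 100.1

100.1 m


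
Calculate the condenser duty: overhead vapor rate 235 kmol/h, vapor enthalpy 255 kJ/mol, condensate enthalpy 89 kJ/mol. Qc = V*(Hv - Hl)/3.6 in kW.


Qc = 235 * (255 - 89) / 3.6 = 235 * 166 / 3.6 = 10840

10840 kW


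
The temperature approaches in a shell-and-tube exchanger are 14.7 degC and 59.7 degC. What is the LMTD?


LMTD = (dT1 - dT2) / ln(dT1/dT2)
= (14.7 - 59.7) / ln(14.7 / 59.7) = -45 / -1.40148 = 32.11

32.11 degC


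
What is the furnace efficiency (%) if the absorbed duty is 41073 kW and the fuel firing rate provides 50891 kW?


Furnace efficiency = Q_absorbed / Q_fuel * 100
= 41073 / 50891 * 100 = 80.71

80.71 %


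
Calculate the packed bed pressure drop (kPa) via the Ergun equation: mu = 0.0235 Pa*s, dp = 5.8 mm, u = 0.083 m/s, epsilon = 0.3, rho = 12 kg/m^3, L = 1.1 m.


dp = 5.8 mm = 0.0058 m
Viscous term = 150*0.0235*0.083*(1-0.3)^2 / (0.0058^2*0.3^3) = 157839
Inertial term = 1.75*12*0.083^2*(1-0.3) / (0.0058*0.3^3) = 646.669
dP/L = 157839 + 646.669 = 158486 Pa/m
dP = 158486 * 1.1 / 1000 = 174.3 kPa

174.3 kPa


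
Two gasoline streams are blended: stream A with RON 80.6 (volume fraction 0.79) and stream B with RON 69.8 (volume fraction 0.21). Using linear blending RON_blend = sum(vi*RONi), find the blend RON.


Linear blending: RON_blend = sum(vi * RONi)
Contribution 1: 0.79 * 80.6 = 63.674
Contribution 2: 0.21 * 69.8 = 14.658
RON_blend = 63.674 + 14.658 = 78.332

78.332


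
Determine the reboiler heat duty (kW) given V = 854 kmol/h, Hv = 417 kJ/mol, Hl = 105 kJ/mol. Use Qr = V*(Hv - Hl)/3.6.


Qr = 854 * (417 - 105) / 3.6 = 854 * 312 / 3.6 = 74010

74010 kW


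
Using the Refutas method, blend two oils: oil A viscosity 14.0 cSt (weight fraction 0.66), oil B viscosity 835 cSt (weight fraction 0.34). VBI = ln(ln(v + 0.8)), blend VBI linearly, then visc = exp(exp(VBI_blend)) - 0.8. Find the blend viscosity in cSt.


Refutas method: VBN_i = 14.534*ln(ln(visc_i + 0.8)) + 10.975, blended linearly by mass fraction; since VBN is linear in VBI_i = ln(ln(visc_i + 0.8)) and the fractions sum to 1, blend VBI directly: visc = exp(exp(VBI_blend)) - 0.8
VBI_1 = ln(ln(14.0 + 0.8)) = 0.99126
VBI_2 = ln(ln(835 + 0.8)) = 1.90634
VBI_blend = 0.66 * 0.99126 + 0.34 * 1.90634 = 1.30239
visc_blend = exp(exp(1.30239)) - 0.8 = 38.77

38.77 cSt


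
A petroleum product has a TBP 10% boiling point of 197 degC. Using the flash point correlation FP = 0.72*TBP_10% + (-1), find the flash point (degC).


FP = 0.72 * 197 + (-1) = 140.84

140.84 degC


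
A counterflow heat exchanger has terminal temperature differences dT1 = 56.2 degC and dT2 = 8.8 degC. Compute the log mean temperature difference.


LMTD = (dT1 - dT2) / ln(dT1/dT2)
= (56.2 - 8.8) / ln(56.2 / 8.8) = 47.4 / 1.85417 = 25.56

25.56 degC


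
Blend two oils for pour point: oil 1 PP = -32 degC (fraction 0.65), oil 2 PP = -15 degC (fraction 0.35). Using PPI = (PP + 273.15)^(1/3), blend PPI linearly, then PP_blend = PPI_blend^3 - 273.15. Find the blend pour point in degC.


PPI_1 = (-32 + 273.15)^(1/3) = 6.224375
PPI_2 = (-15 + 273.15)^(1/3) = 6.36733
PPI_blend = 0.65 * 6.224375 + 0.35 * 6.36733 = 6.274409
PP_blend = 6.274409^3 - 273.15 = 247.0122 - 273.15 = -26.14

-26.14 degC


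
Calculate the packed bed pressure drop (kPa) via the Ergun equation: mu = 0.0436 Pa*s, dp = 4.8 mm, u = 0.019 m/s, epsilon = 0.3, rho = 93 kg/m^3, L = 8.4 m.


dp = 4.8 mm = 0.0048 m
Viscous term = 150*0.0436*0.019*(1-0.3)^2 / (0.0048^2*0.3^3) = 97877.1
Inertial term = 1.75*93*0.019^2*(1-0.3) / (0.0048*0.3^3) = 317.337
dP/L = 97877.1 + 317.337 = 98194.4 Pa/m
dP = 98194.4 * 8.4 / 1000 = 824.8 kPa

824.8 kPa


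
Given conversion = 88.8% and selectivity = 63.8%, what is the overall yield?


Overall yield = conversion (%) * selectivity (%) / 100
Conversion = 88.8%, Selectivity = 63.8%
Y = 88.8 * 63.8 / 100
= 56.6544 %

56.6544 %


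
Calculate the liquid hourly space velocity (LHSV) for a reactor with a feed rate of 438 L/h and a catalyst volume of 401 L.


LHSV = volumetric feed rate / catalyst volume
= 438 L/h / 401 L
= 1.092 h^-1

1.092 h^-1


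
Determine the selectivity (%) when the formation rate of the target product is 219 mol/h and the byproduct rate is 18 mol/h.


Selectivity = desired / (desired + undesired) * 100
Total products = 219 + 18 = 237 mol/h
S = 219 / 237 * 100
= 0.9241 * 100
= 92.41 %

92.41 %


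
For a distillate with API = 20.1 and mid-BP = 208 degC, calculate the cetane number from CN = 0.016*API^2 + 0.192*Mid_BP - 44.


CN = 0.016 * 20.1^2 + 0.192 * 208 - 44
CN = 6.46416 + 39.936 - 44 = 2.40016

2.40016


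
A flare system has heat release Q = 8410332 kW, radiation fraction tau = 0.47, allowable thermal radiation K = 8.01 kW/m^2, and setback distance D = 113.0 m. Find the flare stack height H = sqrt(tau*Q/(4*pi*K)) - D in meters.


tau*Q/(4*pi*K) = 0.47 * 8410332 / (4 * pi * 8.01) = 39270.7
sqrt(39270.7) = 198.168
H = 198.168 - 113.0 = 85.17

85.17 m


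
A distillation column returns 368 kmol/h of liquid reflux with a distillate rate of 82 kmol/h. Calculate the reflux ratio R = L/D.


Reflux ratio definition: R = L / D (liquid returned / distillate withdrawn)
L = 368 kmol/h, D = 82 kmol/h
R = 368 / 82 = 4.488

4.488


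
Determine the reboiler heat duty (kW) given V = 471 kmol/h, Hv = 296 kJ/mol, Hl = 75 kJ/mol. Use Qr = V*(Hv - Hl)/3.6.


Qr = 471 * (296 - 75) / 3.6 = 471 * 221 / 3.6 = 28910

28910 kW


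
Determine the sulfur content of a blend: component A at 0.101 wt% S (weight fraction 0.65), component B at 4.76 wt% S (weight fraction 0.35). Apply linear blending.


Linear sulfur blending: S_blend = x1*S1 + x2*S2
Contribution 1: 0.65 * 0.101 = 0.06565 wt%
Contribution 2: 0.35 * 4.76 = 1.666 wt%
S_blend = 0.06565 + 1.666 = 1.73165

1.73165 wt%


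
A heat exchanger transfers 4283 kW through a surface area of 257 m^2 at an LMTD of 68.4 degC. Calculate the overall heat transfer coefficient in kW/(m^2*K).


From Q = U*A*LMTD, U = Q / (A * LMTD)
U = 4283 / (257 * 68.4) = 4283 / 17578.8 = 0.2436

0.2436 kW/(m^2*K)


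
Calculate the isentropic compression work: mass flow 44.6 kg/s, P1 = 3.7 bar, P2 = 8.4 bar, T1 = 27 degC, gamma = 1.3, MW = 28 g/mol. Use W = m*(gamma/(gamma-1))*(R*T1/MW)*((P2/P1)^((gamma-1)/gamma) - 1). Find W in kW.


Isentropic work: W = m*(gamma/(gamma-1))*(R*T1/MW)*((P2/P1)^((gamma-1)/gamma) - 1)
T1 = 27 + 273.15 = 300.15 K
Pressure ratio = 8.4 / 3.7 = 2.27027
Exponent = (1.3 - 1)/1.3 = 0.230769
(P2/P1)^exp - 1 = 2.27027^0.230769 - 1 = 0.208291
W = 44.6 * 1.3 / 0.3 * 8.314 * 300.15 / 28 * 0.208291 = 3588

3588 kW


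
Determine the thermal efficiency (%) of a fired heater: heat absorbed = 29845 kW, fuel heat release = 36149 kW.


Furnace efficiency = Q_absorbed / Q_fuel * 100
= 29845 / 36149 * 100 = 82.56

82.56 %
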